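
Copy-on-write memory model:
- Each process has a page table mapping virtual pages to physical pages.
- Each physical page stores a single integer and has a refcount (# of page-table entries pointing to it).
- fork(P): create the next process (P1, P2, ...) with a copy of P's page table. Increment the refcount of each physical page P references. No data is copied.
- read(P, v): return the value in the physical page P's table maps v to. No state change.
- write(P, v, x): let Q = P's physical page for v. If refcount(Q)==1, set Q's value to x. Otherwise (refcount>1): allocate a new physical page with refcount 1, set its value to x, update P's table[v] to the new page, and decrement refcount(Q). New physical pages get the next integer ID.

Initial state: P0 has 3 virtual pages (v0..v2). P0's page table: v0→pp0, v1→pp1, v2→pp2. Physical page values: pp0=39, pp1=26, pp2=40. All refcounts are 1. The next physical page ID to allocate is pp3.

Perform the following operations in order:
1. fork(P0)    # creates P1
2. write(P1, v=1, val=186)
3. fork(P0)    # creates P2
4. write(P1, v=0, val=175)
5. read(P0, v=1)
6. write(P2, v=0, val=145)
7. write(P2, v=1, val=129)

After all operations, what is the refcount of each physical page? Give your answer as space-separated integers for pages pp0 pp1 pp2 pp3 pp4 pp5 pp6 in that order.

Answer: 1 1 3 1 1 1 1

Derivation:
Op 1: fork(P0) -> P1. 3 ppages; refcounts: pp0:2 pp1:2 pp2:2
Op 2: write(P1, v1, 186). refcount(pp1)=2>1 -> COPY to pp3. 4 ppages; refcounts: pp0:2 pp1:1 pp2:2 pp3:1
Op 3: fork(P0) -> P2. 4 ppages; refcounts: pp0:3 pp1:2 pp2:3 pp3:1
Op 4: write(P1, v0, 175). refcount(pp0)=3>1 -> COPY to pp4. 5 ppages; refcounts: pp0:2 pp1:2 pp2:3 pp3:1 pp4:1
Op 5: read(P0, v1) -> 26. No state change.
Op 6: write(P2, v0, 145). refcount(pp0)=2>1 -> COPY to pp5. 6 ppages; refcounts: pp0:1 pp1:2 pp2:3 pp3:1 pp4:1 pp5:1
Op 7: write(P2, v1, 129). refcount(pp1)=2>1 -> COPY to pp6. 7 ppages; refcounts: pp0:1 pp1:1 pp2:3 pp3:1 pp4:1 pp5:1 pp6:1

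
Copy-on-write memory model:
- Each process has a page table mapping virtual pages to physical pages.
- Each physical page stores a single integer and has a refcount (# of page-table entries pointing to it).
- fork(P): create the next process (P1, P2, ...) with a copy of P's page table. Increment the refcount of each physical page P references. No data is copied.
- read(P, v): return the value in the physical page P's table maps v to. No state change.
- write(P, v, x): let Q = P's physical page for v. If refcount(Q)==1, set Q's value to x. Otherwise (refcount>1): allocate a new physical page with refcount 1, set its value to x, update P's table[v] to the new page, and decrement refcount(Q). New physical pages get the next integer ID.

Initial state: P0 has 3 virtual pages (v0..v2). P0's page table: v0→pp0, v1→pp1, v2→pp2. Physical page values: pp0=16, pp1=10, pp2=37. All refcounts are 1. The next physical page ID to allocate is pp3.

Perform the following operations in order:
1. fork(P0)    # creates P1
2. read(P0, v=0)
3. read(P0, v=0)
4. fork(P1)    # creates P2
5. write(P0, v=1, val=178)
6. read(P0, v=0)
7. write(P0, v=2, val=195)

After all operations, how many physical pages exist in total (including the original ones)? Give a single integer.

Op 1: fork(P0) -> P1. 3 ppages; refcounts: pp0:2 pp1:2 pp2:2
Op 2: read(P0, v0) -> 16. No state change.
Op 3: read(P0, v0) -> 16. No state change.
Op 4: fork(P1) -> P2. 3 ppages; refcounts: pp0:3 pp1:3 pp2:3
Op 5: write(P0, v1, 178). refcount(pp1)=3>1 -> COPY to pp3. 4 ppages; refcounts: pp0:3 pp1:2 pp2:3 pp3:1
Op 6: read(P0, v0) -> 16. No state change.
Op 7: write(P0, v2, 195). refcount(pp2)=3>1 -> COPY to pp4. 5 ppages; refcounts: pp0:3 pp1:2 pp2:2 pp3:1 pp4:1

Answer: 5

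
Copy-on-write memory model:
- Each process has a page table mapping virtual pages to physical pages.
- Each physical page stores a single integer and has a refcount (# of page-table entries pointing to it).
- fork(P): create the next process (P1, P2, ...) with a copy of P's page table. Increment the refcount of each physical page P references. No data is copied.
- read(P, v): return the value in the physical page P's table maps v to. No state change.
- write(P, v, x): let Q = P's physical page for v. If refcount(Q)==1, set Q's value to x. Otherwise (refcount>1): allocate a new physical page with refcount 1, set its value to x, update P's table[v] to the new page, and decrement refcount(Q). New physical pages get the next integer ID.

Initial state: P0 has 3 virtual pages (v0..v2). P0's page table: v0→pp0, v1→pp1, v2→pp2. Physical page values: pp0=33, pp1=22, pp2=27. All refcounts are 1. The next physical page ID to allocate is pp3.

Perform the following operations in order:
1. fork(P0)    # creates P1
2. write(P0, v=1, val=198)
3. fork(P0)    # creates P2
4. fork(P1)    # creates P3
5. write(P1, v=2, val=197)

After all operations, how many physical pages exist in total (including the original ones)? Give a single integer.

Op 1: fork(P0) -> P1. 3 ppages; refcounts: pp0:2 pp1:2 pp2:2
Op 2: write(P0, v1, 198). refcount(pp1)=2>1 -> COPY to pp3. 4 ppages; refcounts: pp0:2 pp1:1 pp2:2 pp3:1
Op 3: fork(P0) -> P2. 4 ppages; refcounts: pp0:3 pp1:1 pp2:3 pp3:2
Op 4: fork(P1) -> P3. 4 ppages; refcounts: pp0:4 pp1:2 pp2:4 pp3:2
Op 5: write(P1, v2, 197). refcount(pp2)=4>1 -> COPY to pp4. 5 ppages; refcounts: pp0:4 pp1:2 pp2:3 pp3:2 pp4:1

Answer: 5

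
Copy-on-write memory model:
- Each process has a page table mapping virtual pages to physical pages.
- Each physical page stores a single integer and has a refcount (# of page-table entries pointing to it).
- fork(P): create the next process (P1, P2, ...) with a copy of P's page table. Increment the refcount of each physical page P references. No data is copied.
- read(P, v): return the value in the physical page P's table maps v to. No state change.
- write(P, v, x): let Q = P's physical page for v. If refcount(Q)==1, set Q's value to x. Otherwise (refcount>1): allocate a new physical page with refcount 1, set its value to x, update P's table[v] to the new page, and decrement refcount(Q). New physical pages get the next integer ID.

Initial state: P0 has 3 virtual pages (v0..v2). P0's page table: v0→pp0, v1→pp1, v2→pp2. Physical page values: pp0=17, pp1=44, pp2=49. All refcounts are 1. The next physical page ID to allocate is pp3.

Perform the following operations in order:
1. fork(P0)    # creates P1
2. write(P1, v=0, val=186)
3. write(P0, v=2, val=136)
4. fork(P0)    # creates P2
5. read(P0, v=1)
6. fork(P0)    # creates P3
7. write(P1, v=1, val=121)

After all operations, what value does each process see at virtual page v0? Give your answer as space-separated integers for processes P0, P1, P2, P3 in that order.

Answer: 17 186 17 17

Derivation:
Op 1: fork(P0) -> P1. 3 ppages; refcounts: pp0:2 pp1:2 pp2:2
Op 2: write(P1, v0, 186). refcount(pp0)=2>1 -> COPY to pp3. 4 ppages; refcounts: pp0:1 pp1:2 pp2:2 pp3:1
Op 3: write(P0, v2, 136). refcount(pp2)=2>1 -> COPY to pp4. 5 ppages; refcounts: pp0:1 pp1:2 pp2:1 pp3:1 pp4:1
Op 4: fork(P0) -> P2. 5 ppages; refcounts: pp0:2 pp1:3 pp2:1 pp3:1 pp4:2
Op 5: read(P0, v1) -> 44. No state change.
Op 6: fork(P0) -> P3. 5 ppages; refcounts: pp0:3 pp1:4 pp2:1 pp3:1 pp4:3
Op 7: write(P1, v1, 121). refcount(pp1)=4>1 -> COPY to pp5. 6 ppages; refcounts: pp0:3 pp1:3 pp2:1 pp3:1 pp4:3 pp5:1
P0: v0 -> pp0 = 17
P1: v0 -> pp3 = 186
P2: v0 -> pp0 = 17
P3: v0 -> pp0 = 17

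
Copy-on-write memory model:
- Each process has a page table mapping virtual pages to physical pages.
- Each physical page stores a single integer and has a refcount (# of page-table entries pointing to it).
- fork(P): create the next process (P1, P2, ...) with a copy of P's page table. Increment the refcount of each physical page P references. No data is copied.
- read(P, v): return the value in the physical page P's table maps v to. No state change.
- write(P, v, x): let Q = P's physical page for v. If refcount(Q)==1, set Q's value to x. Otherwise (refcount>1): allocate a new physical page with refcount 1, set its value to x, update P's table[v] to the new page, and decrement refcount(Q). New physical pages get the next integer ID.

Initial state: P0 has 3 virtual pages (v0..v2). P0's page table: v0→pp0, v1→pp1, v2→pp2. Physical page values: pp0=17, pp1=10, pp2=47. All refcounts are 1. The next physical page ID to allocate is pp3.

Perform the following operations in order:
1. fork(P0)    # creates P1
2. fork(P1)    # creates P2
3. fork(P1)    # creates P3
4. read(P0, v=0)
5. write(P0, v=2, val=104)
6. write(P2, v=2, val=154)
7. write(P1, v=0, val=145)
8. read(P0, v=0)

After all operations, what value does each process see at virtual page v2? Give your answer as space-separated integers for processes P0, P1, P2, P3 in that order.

Answer: 104 47 154 47

Derivation:
Op 1: fork(P0) -> P1. 3 ppages; refcounts: pp0:2 pp1:2 pp2:2
Op 2: fork(P1) -> P2. 3 ppages; refcounts: pp0:3 pp1:3 pp2:3
Op 3: fork(P1) -> P3. 3 ppages; refcounts: pp0:4 pp1:4 pp2:4
Op 4: read(P0, v0) -> 17. No state change.
Op 5: write(P0, v2, 104). refcount(pp2)=4>1 -> COPY to pp3. 4 ppages; refcounts: pp0:4 pp1:4 pp2:3 pp3:1
Op 6: write(P2, v2, 154). refcount(pp2)=3>1 -> COPY to pp4. 5 ppages; refcounts: pp0:4 pp1:4 pp2:2 pp3:1 pp4:1
Op 7: write(P1, v0, 145). refcount(pp0)=4>1 -> COPY to pp5. 6 ppages; refcounts: pp0:3 pp1:4 pp2:2 pp3:1 pp4:1 pp5:1
Op 8: read(P0, v0) -> 17. No state change.
P0: v2 -> pp3 = 104
P1: v2 -> pp2 = 47
P2: v2 -> pp4 = 154
P3: v2 -> pp2 = 47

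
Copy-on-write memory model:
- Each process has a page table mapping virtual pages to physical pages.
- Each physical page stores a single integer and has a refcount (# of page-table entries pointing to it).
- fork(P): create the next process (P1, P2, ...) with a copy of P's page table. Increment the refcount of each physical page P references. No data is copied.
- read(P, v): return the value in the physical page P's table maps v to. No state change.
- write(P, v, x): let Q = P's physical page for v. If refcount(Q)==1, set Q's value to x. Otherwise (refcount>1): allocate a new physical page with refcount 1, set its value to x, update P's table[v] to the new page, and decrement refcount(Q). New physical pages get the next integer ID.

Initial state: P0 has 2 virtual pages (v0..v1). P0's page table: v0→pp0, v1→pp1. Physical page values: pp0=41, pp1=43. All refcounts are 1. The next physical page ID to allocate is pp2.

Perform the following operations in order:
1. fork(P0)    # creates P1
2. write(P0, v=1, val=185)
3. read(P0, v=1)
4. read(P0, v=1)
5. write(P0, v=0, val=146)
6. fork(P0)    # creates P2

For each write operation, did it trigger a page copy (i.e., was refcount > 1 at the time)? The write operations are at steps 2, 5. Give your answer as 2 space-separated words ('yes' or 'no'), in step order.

Op 1: fork(P0) -> P1. 2 ppages; refcounts: pp0:2 pp1:2
Op 2: write(P0, v1, 185). refcount(pp1)=2>1 -> COPY to pp2. 3 ppages; refcounts: pp0:2 pp1:1 pp2:1
Op 3: read(P0, v1) -> 185. No state change.
Op 4: read(P0, v1) -> 185. No state change.
Op 5: write(P0, v0, 146). refcount(pp0)=2>1 -> COPY to pp3. 4 ppages; refcounts: pp0:1 pp1:1 pp2:1 pp3:1
Op 6: fork(P0) -> P2. 4 ppages; refcounts: pp0:1 pp1:1 pp2:2 pp3:2

yes yes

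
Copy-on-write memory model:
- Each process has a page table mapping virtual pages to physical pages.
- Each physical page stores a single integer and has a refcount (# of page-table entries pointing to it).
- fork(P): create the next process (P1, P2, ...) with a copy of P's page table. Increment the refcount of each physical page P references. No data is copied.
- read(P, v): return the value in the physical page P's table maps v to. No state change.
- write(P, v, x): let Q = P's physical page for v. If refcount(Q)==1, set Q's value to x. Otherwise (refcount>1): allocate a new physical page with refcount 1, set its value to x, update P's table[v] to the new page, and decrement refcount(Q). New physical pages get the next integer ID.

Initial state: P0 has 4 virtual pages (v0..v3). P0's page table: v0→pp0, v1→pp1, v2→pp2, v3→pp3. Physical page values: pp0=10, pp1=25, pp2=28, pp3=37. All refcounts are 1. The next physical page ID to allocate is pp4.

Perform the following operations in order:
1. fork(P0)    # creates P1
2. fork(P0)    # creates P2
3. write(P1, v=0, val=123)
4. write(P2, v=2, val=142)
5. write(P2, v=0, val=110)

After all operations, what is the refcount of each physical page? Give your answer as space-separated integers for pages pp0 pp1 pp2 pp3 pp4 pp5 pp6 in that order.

Answer: 1 3 2 3 1 1 1

Derivation:
Op 1: fork(P0) -> P1. 4 ppages; refcounts: pp0:2 pp1:2 pp2:2 pp3:2
Op 2: fork(P0) -> P2. 4 ppages; refcounts: pp0:3 pp1:3 pp2:3 pp3:3
Op 3: write(P1, v0, 123). refcount(pp0)=3>1 -> COPY to pp4. 5 ppages; refcounts: pp0:2 pp1:3 pp2:3 pp3:3 pp4:1
Op 4: write(P2, v2, 142). refcount(pp2)=3>1 -> COPY to pp5. 6 ppages; refcounts: pp0:2 pp1:3 pp2:2 pp3:3 pp4:1 pp5:1
Op 5: write(P2, v0, 110). refcount(pp0)=2>1 -> COPY to pp6. 7 ppages; refcounts: pp0:1 pp1:3 pp2:2 pp3:3 pp4:1 pp5:1 pp6:1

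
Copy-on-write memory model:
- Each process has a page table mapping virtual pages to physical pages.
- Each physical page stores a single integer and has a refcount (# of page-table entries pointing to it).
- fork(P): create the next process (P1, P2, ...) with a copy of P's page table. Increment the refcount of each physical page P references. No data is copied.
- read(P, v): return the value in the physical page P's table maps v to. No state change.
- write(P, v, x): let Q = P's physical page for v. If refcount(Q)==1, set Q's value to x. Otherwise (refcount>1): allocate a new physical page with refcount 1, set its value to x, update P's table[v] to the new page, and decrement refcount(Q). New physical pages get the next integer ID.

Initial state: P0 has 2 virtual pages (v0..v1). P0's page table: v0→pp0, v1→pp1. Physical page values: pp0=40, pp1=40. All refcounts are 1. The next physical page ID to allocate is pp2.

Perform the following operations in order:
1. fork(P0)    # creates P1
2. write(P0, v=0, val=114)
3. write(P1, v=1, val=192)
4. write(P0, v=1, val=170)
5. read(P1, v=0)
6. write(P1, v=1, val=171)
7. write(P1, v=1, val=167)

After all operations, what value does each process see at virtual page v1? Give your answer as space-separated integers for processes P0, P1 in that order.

Op 1: fork(P0) -> P1. 2 ppages; refcounts: pp0:2 pp1:2
Op 2: write(P0, v0, 114). refcount(pp0)=2>1 -> COPY to pp2. 3 ppages; refcounts: pp0:1 pp1:2 pp2:1
Op 3: write(P1, v1, 192). refcount(pp1)=2>1 -> COPY to pp3. 4 ppages; refcounts: pp0:1 pp1:1 pp2:1 pp3:1
Op 4: write(P0, v1, 170). refcount(pp1)=1 -> write in place. 4 ppages; refcounts: pp0:1 pp1:1 pp2:1 pp3:1
Op 5: read(P1, v0) -> 40. No state change.
Op 6: write(P1, v1, 171). refcount(pp3)=1 -> write in place. 4 ppages; refcounts: pp0:1 pp1:1 pp2:1 pp3:1
Op 7: write(P1, v1, 167). refcount(pp3)=1 -> write in place. 4 ppages; refcounts: pp0:1 pp1:1 pp2:1 pp3:1
P0: v1 -> pp1 = 170
P1: v1 -> pp3 = 167

Answer: 170 167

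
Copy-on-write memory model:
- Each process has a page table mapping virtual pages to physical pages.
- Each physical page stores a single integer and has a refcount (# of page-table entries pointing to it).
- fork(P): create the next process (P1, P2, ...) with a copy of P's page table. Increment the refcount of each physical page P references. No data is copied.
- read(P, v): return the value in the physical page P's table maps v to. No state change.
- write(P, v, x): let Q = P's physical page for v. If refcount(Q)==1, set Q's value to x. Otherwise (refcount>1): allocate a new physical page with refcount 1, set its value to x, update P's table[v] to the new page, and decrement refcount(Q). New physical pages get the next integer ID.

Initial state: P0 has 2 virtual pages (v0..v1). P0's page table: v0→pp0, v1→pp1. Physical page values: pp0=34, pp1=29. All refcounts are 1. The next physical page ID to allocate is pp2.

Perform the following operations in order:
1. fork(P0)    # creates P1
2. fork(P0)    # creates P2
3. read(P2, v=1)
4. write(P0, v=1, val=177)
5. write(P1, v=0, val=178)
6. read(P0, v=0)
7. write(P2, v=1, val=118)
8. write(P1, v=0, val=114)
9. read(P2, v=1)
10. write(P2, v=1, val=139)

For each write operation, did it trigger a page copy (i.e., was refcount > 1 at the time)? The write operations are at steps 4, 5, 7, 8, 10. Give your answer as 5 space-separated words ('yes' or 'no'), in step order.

Op 1: fork(P0) -> P1. 2 ppages; refcounts: pp0:2 pp1:2
Op 2: fork(P0) -> P2. 2 ppages; refcounts: pp0:3 pp1:3
Op 3: read(P2, v1) -> 29. No state change.
Op 4: write(P0, v1, 177). refcount(pp1)=3>1 -> COPY to pp2. 3 ppages; refcounts: pp0:3 pp1:2 pp2:1
Op 5: write(P1, v0, 178). refcount(pp0)=3>1 -> COPY to pp3. 4 ppages; refcounts: pp0:2 pp1:2 pp2:1 pp3:1
Op 6: read(P0, v0) -> 34. No state change.
Op 7: write(P2, v1, 118). refcount(pp1)=2>1 -> COPY to pp4. 5 ppages; refcounts: pp0:2 pp1:1 pp2:1 pp3:1 pp4:1
Op 8: write(P1, v0, 114). refcount(pp3)=1 -> write in place. 5 ppages; refcounts: pp0:2 pp1:1 pp2:1 pp3:1 pp4:1
Op 9: read(P2, v1) -> 118. No state change.
Op 10: write(P2, v1, 139). refcount(pp4)=1 -> write in place. 5 ppages; refcounts: pp0:2 pp1:1 pp2:1 pp3:1 pp4:1

yes yes yes no no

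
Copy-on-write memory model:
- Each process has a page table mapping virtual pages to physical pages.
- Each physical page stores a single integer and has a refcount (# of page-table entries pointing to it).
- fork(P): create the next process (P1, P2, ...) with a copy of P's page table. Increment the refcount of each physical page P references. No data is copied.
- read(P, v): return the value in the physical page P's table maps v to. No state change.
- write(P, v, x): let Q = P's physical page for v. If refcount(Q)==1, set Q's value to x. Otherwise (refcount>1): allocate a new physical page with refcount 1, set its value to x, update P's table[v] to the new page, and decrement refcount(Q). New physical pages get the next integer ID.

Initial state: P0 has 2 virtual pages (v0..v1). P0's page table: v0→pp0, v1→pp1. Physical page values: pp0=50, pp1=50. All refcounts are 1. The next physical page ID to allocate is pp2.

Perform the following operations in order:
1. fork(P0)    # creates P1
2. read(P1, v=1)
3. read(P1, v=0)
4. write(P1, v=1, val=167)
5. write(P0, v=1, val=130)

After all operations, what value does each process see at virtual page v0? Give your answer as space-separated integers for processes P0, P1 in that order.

Answer: 50 50

Derivation:
Op 1: fork(P0) -> P1. 2 ppages; refcounts: pp0:2 pp1:2
Op 2: read(P1, v1) -> 50. No state change.
Op 3: read(P1, v0) -> 50. No state change.
Op 4: write(P1, v1, 167). refcount(pp1)=2>1 -> COPY to pp2. 3 ppages; refcounts: pp0:2 pp1:1 pp2:1
Op 5: write(P0, v1, 130). refcount(pp1)=1 -> write in place. 3 ppages; refcounts: pp0:2 pp1:1 pp2:1
P0: v0 -> pp0 = 50
P1: v0 -> pp0 = 50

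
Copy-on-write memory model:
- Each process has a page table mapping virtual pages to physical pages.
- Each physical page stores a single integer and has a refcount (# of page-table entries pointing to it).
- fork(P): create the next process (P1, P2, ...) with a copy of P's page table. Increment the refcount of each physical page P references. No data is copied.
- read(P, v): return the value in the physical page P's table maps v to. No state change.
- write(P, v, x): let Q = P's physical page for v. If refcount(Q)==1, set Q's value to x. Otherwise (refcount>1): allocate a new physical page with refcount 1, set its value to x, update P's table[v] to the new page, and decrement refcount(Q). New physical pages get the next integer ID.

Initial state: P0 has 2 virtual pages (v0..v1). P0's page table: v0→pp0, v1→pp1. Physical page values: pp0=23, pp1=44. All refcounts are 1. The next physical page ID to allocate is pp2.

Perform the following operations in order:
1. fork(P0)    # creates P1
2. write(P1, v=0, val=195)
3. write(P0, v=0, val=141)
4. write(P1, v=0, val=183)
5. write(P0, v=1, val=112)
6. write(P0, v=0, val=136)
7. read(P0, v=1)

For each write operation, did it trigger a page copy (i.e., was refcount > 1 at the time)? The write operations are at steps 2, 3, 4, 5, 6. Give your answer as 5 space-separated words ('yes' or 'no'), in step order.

Op 1: fork(P0) -> P1. 2 ppages; refcounts: pp0:2 pp1:2
Op 2: write(P1, v0, 195). refcount(pp0)=2>1 -> COPY to pp2. 3 ppages; refcounts: pp0:1 pp1:2 pp2:1
Op 3: write(P0, v0, 141). refcount(pp0)=1 -> write in place. 3 ppages; refcounts: pp0:1 pp1:2 pp2:1
Op 4: write(P1, v0, 183). refcount(pp2)=1 -> write in place. 3 ppages; refcounts: pp0:1 pp1:2 pp2:1
Op 5: write(P0, v1, 112). refcount(pp1)=2>1 -> COPY to pp3. 4 ppages; refcounts: pp0:1 pp1:1 pp2:1 pp3:1
Op 6: write(P0, v0, 136). refcount(pp0)=1 -> write in place. 4 ppages; refcounts: pp0:1 pp1:1 pp2:1 pp3:1
Op 7: read(P0, v1) -> 112. No state change.

yes no no yes no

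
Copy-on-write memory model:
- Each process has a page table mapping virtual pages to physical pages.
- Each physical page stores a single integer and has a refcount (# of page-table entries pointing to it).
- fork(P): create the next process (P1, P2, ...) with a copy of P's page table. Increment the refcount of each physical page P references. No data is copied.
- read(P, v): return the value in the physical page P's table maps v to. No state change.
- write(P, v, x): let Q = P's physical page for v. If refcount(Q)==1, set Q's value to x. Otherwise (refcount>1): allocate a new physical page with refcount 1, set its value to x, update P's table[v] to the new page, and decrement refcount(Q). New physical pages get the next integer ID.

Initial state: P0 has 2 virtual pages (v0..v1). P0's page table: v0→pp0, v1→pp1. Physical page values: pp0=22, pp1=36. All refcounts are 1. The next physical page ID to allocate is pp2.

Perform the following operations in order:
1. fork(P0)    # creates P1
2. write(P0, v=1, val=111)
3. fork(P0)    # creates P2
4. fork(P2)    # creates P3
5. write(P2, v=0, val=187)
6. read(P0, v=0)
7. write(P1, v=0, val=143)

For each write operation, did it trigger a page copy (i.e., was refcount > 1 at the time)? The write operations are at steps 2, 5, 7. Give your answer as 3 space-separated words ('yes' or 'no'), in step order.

Op 1: fork(P0) -> P1. 2 ppages; refcounts: pp0:2 pp1:2
Op 2: write(P0, v1, 111). refcount(pp1)=2>1 -> COPY to pp2. 3 ppages; refcounts: pp0:2 pp1:1 pp2:1
Op 3: fork(P0) -> P2. 3 ppages; refcounts: pp0:3 pp1:1 pp2:2
Op 4: fork(P2) -> P3. 3 ppages; refcounts: pp0:4 pp1:1 pp2:3
Op 5: write(P2, v0, 187). refcount(pp0)=4>1 -> COPY to pp3. 4 ppages; refcounts: pp0:3 pp1:1 pp2:3 pp3:1
Op 6: read(P0, v0) -> 22. No state change.
Op 7: write(P1, v0, 143). refcount(pp0)=3>1 -> COPY to pp4. 5 ppages; refcounts: pp0:2 pp1:1 pp2:3 pp3:1 pp4:1

yes yes yes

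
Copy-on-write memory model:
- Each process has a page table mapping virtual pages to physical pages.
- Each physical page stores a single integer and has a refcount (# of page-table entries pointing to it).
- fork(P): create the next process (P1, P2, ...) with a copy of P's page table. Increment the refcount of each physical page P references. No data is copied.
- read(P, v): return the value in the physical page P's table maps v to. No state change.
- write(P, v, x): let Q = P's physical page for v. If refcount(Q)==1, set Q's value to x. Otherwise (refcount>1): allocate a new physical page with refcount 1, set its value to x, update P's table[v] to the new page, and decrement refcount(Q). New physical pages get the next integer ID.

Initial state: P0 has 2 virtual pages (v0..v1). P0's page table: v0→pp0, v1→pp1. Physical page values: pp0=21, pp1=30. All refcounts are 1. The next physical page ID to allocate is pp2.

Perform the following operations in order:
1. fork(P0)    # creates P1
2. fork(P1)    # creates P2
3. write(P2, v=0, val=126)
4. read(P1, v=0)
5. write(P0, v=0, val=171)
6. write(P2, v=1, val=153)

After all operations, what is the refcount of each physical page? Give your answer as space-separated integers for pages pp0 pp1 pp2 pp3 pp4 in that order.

Op 1: fork(P0) -> P1. 2 ppages; refcounts: pp0:2 pp1:2
Op 2: fork(P1) -> P2. 2 ppages; refcounts: pp0:3 pp1:3
Op 3: write(P2, v0, 126). refcount(pp0)=3>1 -> COPY to pp2. 3 ppages; refcounts: pp0:2 pp1:3 pp2:1
Op 4: read(P1, v0) -> 21. No state change.
Op 5: write(P0, v0, 171). refcount(pp0)=2>1 -> COPY to pp3. 4 ppages; refcounts: pp0:1 pp1:3 pp2:1 pp3:1
Op 6: write(P2, v1, 153). refcount(pp1)=3>1 -> COPY to pp4. 5 ppages; refcounts: pp0:1 pp1:2 pp2:1 pp3:1 pp4:1

Answer: 1 2 1 1 1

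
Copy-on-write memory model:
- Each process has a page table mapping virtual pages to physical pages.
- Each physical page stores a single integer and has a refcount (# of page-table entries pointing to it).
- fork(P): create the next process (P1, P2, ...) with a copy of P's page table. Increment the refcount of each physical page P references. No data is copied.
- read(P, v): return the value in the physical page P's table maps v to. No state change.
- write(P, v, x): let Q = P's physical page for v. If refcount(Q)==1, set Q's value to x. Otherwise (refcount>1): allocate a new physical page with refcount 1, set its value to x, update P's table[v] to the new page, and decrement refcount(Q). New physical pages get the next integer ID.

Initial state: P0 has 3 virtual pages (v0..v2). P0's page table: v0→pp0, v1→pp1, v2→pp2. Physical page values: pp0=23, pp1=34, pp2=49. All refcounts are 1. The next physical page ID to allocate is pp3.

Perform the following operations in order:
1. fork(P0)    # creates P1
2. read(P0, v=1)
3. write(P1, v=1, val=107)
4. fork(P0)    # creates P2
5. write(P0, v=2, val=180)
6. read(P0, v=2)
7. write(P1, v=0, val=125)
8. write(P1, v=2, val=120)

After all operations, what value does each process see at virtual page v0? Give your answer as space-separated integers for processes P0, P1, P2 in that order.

Op 1: fork(P0) -> P1. 3 ppages; refcounts: pp0:2 pp1:2 pp2:2
Op 2: read(P0, v1) -> 34. No state change.
Op 3: write(P1, v1, 107). refcount(pp1)=2>1 -> COPY to pp3. 4 ppages; refcounts: pp0:2 pp1:1 pp2:2 pp3:1
Op 4: fork(P0) -> P2. 4 ppages; refcounts: pp0:3 pp1:2 pp2:3 pp3:1
Op 5: write(P0, v2, 180). refcount(pp2)=3>1 -> COPY to pp4. 5 ppages; refcounts: pp0:3 pp1:2 pp2:2 pp3:1 pp4:1
Op 6: read(P0, v2) -> 180. No state change.
Op 7: write(P1, v0, 125). refcount(pp0)=3>1 -> COPY to pp5. 6 ppages; refcounts: pp0:2 pp1:2 pp2:2 pp3:1 pp4:1 pp5:1
Op 8: write(P1, v2, 120). refcount(pp2)=2>1 -> COPY to pp6. 7 ppages; refcounts: pp0:2 pp1:2 pp2:1 pp3:1 pp4:1 pp5:1 pp6:1
P0: v0 -> pp0 = 23
P1: v0 -> pp5 = 125
P2: v0 -> pp0 = 23

Answer: 23 125 23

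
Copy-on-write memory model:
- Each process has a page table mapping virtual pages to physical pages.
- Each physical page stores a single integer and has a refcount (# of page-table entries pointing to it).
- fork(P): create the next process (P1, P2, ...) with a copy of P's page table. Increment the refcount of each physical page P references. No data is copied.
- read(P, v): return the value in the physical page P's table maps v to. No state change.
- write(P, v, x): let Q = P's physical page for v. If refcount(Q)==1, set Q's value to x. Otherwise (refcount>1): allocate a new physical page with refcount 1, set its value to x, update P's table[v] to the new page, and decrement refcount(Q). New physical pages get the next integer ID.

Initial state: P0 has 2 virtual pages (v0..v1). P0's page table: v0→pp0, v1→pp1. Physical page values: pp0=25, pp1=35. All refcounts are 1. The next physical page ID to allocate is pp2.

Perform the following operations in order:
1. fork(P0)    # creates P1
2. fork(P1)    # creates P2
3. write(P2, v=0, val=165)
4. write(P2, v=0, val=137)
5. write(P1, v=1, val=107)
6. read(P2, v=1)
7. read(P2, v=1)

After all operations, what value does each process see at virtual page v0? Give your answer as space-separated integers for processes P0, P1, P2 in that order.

Op 1: fork(P0) -> P1. 2 ppages; refcounts: pp0:2 pp1:2
Op 2: fork(P1) -> P2. 2 ppages; refcounts: pp0:3 pp1:3
Op 3: write(P2, v0, 165). refcount(pp0)=3>1 -> COPY to pp2. 3 ppages; refcounts: pp0:2 pp1:3 pp2:1
Op 4: write(P2, v0, 137). refcount(pp2)=1 -> write in place. 3 ppages; refcounts: pp0:2 pp1:3 pp2:1
Op 5: write(P1, v1, 107). refcount(pp1)=3>1 -> COPY to pp3. 4 ppages; refcounts: pp0:2 pp1:2 pp2:1 pp3:1
Op 6: read(P2, v1) -> 35. No state change.
Op 7: read(P2, v1) -> 35. No state change.
P0: v0 -> pp0 = 25
P1: v0 -> pp0 = 25
P2: v0 -> pp2 = 137

Answer: 25 25 137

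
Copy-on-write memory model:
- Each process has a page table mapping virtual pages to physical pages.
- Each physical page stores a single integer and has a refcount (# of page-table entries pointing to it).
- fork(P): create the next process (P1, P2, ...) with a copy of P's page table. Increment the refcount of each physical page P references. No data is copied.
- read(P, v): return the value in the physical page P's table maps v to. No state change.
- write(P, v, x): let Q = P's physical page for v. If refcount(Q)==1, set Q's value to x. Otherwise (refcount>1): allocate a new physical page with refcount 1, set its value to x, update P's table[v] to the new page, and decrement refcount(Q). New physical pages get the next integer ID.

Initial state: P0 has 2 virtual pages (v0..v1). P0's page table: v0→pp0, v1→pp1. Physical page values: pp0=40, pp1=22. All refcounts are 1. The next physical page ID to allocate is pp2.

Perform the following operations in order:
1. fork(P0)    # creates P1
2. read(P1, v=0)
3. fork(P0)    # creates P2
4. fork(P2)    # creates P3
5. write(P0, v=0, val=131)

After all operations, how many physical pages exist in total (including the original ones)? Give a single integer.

Op 1: fork(P0) -> P1. 2 ppages; refcounts: pp0:2 pp1:2
Op 2: read(P1, v0) -> 40. No state change.
Op 3: fork(P0) -> P2. 2 ppages; refcounts: pp0:3 pp1:3
Op 4: fork(P2) -> P3. 2 ppages; refcounts: pp0:4 pp1:4
Op 5: write(P0, v0, 131). refcount(pp0)=4>1 -> COPY to pp2. 3 ppages; refcounts: pp0:3 pp1:4 pp2:1

Answer: 3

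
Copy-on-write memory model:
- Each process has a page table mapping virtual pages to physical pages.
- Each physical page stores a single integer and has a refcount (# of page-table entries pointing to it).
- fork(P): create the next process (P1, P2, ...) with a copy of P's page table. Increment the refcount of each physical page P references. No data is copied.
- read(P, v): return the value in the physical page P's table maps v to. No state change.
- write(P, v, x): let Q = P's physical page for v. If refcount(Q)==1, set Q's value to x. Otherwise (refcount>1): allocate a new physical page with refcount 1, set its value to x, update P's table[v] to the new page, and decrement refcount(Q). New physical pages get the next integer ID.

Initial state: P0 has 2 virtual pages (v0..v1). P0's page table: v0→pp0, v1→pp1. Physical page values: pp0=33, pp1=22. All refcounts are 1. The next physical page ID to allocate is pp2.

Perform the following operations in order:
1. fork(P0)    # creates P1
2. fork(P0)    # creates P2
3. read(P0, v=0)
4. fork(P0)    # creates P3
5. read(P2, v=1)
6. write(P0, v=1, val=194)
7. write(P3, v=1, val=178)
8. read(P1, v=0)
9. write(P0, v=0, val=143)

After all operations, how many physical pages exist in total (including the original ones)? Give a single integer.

Answer: 5

Derivation:
Op 1: fork(P0) -> P1. 2 ppages; refcounts: pp0:2 pp1:2
Op 2: fork(P0) -> P2. 2 ppages; refcounts: pp0:3 pp1:3
Op 3: read(P0, v0) -> 33. No state change.
Op 4: fork(P0) -> P3. 2 ppages; refcounts: pp0:4 pp1:4
Op 5: read(P2, v1) -> 22. No state change.
Op 6: write(P0, v1, 194). refcount(pp1)=4>1 -> COPY to pp2. 3 ppages; refcounts: pp0:4 pp1:3 pp2:1
Op 7: write(P3, v1, 178). refcount(pp1)=3>1 -> COPY to pp3. 4 ppages; refcounts: pp0:4 pp1:2 pp2:1 pp3:1
Op 8: read(P1, v0) -> 33. No state change.
Op 9: write(P0, v0, 143). refcount(pp0)=4>1 -> COPY to pp4. 5 ppages; refcounts: pp0:3 pp1:2 pp2:1 pp3:1 pp4:1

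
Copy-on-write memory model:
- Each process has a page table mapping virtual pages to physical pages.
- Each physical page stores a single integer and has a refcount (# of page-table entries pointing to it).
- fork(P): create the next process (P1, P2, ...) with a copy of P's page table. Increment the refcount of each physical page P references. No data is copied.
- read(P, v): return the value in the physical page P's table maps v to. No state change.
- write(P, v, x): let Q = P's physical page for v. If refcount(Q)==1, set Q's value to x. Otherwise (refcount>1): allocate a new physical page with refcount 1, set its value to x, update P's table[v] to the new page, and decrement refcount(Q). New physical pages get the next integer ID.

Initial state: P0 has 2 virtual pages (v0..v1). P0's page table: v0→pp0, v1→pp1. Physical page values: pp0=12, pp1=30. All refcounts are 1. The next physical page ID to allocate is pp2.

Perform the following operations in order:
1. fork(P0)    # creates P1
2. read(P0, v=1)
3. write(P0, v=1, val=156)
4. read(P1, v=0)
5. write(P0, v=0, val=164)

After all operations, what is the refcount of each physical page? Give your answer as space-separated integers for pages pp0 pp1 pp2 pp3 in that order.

Op 1: fork(P0) -> P1. 2 ppages; refcounts: pp0:2 pp1:2
Op 2: read(P0, v1) -> 30. No state change.
Op 3: write(P0, v1, 156). refcount(pp1)=2>1 -> COPY to pp2. 3 ppages; refcounts: pp0:2 pp1:1 pp2:1
Op 4: read(P1, v0) -> 12. No state change.
Op 5: write(P0, v0, 164). refcount(pp0)=2>1 -> COPY to pp3. 4 ppages; refcounts: pp0:1 pp1:1 pp2:1 pp3:1

Answer: 1 1 1 1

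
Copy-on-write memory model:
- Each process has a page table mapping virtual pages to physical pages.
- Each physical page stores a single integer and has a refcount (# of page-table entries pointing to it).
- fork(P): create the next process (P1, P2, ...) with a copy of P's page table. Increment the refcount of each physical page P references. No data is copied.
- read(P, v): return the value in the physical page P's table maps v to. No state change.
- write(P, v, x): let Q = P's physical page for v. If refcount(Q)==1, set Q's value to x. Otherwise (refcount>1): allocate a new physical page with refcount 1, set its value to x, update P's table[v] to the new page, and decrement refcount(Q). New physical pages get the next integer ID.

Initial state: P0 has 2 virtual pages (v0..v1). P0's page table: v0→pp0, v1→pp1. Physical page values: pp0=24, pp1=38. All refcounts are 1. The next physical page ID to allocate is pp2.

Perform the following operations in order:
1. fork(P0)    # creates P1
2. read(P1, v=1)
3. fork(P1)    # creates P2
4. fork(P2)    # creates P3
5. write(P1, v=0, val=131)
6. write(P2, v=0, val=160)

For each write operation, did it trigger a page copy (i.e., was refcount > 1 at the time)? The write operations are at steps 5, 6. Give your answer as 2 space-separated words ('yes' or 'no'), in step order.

Op 1: fork(P0) -> P1. 2 ppages; refcounts: pp0:2 pp1:2
Op 2: read(P1, v1) -> 38. No state change.
Op 3: fork(P1) -> P2. 2 ppages; refcounts: pp0:3 pp1:3
Op 4: fork(P2) -> P3. 2 ppages; refcounts: pp0:4 pp1:4
Op 5: write(P1, v0, 131). refcount(pp0)=4>1 -> COPY to pp2. 3 ppages; refcounts: pp0:3 pp1:4 pp2:1
Op 6: write(P2, v0, 160). refcount(pp0)=3>1 -> COPY to pp3. 4 ppages; refcounts: pp0:2 pp1:4 pp2:1 pp3:1

yes yes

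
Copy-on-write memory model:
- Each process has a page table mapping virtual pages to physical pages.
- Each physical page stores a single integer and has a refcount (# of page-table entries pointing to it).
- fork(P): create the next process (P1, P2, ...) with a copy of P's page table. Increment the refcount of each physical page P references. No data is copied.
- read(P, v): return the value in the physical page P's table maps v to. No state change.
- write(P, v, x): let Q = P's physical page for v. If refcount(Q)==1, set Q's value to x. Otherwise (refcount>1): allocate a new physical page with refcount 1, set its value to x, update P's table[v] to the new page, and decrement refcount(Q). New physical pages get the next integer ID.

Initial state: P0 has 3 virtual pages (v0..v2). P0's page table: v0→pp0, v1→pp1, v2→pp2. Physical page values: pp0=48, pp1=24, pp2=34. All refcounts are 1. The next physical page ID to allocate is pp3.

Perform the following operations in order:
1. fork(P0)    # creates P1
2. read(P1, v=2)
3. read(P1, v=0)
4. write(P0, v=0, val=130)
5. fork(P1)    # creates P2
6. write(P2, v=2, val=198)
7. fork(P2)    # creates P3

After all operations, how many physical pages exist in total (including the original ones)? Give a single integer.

Op 1: fork(P0) -> P1. 3 ppages; refcounts: pp0:2 pp1:2 pp2:2
Op 2: read(P1, v2) -> 34. No state change.
Op 3: read(P1, v0) -> 48. No state change.
Op 4: write(P0, v0, 130). refcount(pp0)=2>1 -> COPY to pp3. 4 ppages; refcounts: pp0:1 pp1:2 pp2:2 pp3:1
Op 5: fork(P1) -> P2. 4 ppages; refcounts: pp0:2 pp1:3 pp2:3 pp3:1
Op 6: write(P2, v2, 198). refcount(pp2)=3>1 -> COPY to pp4. 5 ppages; refcounts: pp0:2 pp1:3 pp2:2 pp3:1 pp4:1
Op 7: fork(P2) -> P3. 5 ppages; refcounts: pp0:3 pp1:4 pp2:2 pp3:1 pp4:2

Answer: 5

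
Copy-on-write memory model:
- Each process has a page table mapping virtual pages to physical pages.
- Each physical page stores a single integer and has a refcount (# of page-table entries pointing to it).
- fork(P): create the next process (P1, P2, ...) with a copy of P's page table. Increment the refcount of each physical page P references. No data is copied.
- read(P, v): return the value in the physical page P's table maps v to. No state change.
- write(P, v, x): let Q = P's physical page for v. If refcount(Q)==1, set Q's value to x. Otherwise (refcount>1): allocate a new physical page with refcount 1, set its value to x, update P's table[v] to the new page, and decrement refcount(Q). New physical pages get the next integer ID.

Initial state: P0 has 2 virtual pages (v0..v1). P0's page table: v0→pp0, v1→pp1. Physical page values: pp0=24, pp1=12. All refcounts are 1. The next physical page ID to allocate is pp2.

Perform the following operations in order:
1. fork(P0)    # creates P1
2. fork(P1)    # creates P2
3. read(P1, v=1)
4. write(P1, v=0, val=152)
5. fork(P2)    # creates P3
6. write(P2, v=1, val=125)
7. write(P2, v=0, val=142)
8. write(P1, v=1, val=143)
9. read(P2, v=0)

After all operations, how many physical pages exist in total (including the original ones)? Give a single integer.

Answer: 6

Derivation:
Op 1: fork(P0) -> P1. 2 ppages; refcounts: pp0:2 pp1:2
Op 2: fork(P1) -> P2. 2 ppages; refcounts: pp0:3 pp1:3
Op 3: read(P1, v1) -> 12. No state change.
Op 4: write(P1, v0, 152). refcount(pp0)=3>1 -> COPY to pp2. 3 ppages; refcounts: pp0:2 pp1:3 pp2:1
Op 5: fork(P2) -> P3. 3 ppages; refcounts: pp0:3 pp1:4 pp2:1
Op 6: write(P2, v1, 125). refcount(pp1)=4>1 -> COPY to pp3. 4 ppages; refcounts: pp0:3 pp1:3 pp2:1 pp3:1
Op 7: write(P2, v0, 142). refcount(pp0)=3>1 -> COPY to pp4. 5 ppages; refcounts: pp0:2 pp1:3 pp2:1 pp3:1 pp4:1
Op 8: write(P1, v1, 143). refcount(pp1)=3>1 -> COPY to pp5. 6 ppages; refcounts: pp0:2 pp1:2 pp2:1 pp3:1 pp4:1 pp5:1
Op 9: read(P2, v0) -> 142. No state change.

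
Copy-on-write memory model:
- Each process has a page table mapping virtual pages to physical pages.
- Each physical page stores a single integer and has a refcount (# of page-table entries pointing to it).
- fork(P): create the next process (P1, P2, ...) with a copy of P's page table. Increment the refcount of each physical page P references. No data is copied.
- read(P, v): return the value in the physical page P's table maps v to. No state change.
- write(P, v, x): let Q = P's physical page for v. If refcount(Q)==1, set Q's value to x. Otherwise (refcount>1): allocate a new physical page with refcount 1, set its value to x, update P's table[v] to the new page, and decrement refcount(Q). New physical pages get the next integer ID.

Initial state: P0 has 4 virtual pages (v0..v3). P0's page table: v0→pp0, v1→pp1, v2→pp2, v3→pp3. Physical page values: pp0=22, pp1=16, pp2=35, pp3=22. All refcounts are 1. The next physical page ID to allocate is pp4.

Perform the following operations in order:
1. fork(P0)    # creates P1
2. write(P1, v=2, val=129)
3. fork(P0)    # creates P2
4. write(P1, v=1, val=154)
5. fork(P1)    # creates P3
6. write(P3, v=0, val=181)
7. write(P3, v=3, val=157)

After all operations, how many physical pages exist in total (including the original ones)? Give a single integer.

Op 1: fork(P0) -> P1. 4 ppages; refcounts: pp0:2 pp1:2 pp2:2 pp3:2
Op 2: write(P1, v2, 129). refcount(pp2)=2>1 -> COPY to pp4. 5 ppages; refcounts: pp0:2 pp1:2 pp2:1 pp3:2 pp4:1
Op 3: fork(P0) -> P2. 5 ppages; refcounts: pp0:3 pp1:3 pp2:2 pp3:3 pp4:1
Op 4: write(P1, v1, 154). refcount(pp1)=3>1 -> COPY to pp5. 6 ppages; refcounts: pp0:3 pp1:2 pp2:2 pp3:3 pp4:1 pp5:1
Op 5: fork(P1) -> P3. 6 ppages; refcounts: pp0:4 pp1:2 pp2:2 pp3:4 pp4:2 pp5:2
Op 6: write(P3, v0, 181). refcount(pp0)=4>1 -> COPY to pp6. 7 ppages; refcounts: pp0:3 pp1:2 pp2:2 pp3:4 pp4:2 pp5:2 pp6:1
Op 7: write(P3, v3, 157). refcount(pp3)=4>1 -> COPY to pp7. 8 ppages; refcounts: pp0:3 pp1:2 pp2:2 pp3:3 pp4:2 pp5:2 pp6:1 pp7:1

Answer: 8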